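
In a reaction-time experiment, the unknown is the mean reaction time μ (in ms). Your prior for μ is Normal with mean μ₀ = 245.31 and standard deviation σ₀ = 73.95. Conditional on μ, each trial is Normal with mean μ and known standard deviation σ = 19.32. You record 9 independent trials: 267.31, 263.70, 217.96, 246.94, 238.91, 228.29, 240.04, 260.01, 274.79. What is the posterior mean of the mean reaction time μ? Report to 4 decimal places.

248.6359

For Normal data with known variance σ², a Normal(μ₀, σ₀²) prior on μ is conjugate. Posterior precision = 1/σ₀² + n/σ²; posterior mean is the precision-weighted average of μ₀ and x̄.
Σxᵢ = 267.31 + 263.70 + 217.96 + 246.94 + 238.91 + 228.29 + 240.04 + 260.01 + 274.79 = 2237.95, so n·x̄ = 2237.95.
σ₀² = 73.95² = 5468.6025, σ² = 19.32² = 373.2624; σ² + n·σ₀² = 373.2624 + 9·5468.6025 = 49590.6849.
Posterior mean = (μ₀/σ₀² + n·x̄/σ²)/(1/σ₀² + n/σ²) = (σ²·μ₀ + σ₀²·n·x̄)/(σ² + n·σ₀²) = (373.2624·245.31 + 5468.6025·2237.95)/49590.6849 = 12330023.964219/49590.6849 = 248.6359.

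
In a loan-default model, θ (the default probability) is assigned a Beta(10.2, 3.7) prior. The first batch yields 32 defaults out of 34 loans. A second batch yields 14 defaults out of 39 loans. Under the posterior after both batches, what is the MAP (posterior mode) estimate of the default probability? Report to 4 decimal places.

The Beta prior is conjugate to a Binomial/Bernoulli likelihood; the update adds successes to α and failures to β.
After batch 1: Beta(10.2+32, 3.7+2) = Beta(42.2, 5.7).
After batch 2: Beta(42.2+14, 5.7+25) = Beta(56.2, 30.7).
Mode of Beta(a,b) for a,b>1 is (a−1)/(a+b−2) = 55.2/84.9 = 0.6502.

0.6502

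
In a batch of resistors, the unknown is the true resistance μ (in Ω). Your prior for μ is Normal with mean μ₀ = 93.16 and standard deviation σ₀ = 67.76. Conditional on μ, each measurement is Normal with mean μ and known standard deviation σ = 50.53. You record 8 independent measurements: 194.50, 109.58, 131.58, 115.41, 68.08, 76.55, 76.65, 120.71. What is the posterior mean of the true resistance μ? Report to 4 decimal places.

For Normal data with known variance σ², a Normal(μ₀, σ₀²) prior on μ is conjugate. Posterior precision = 1/σ₀² + n/σ²; posterior mean is the precision-weighted average of μ₀ and x̄.
Σxᵢ = 194.50 + 109.58 + 131.58 + 115.41 + 68.08 + 76.55 + 76.65 + 120.71 = 893.06, so n·x̄ = 893.06.
σ₀² = 67.76² = 4591.4176, σ² = 50.53² = 2553.2809; σ² + n·σ₀² = 2553.2809 + 8·4591.4176 = 39284.6217.
Posterior mean = (μ₀/σ₀² + n·x̄/σ²)/(1/σ₀² + n/σ²) = (σ²·μ₀ + σ₀²·n·x̄)/(σ² + n·σ₀²) = (2553.2809·93.16 + 4591.4176·893.06)/39284.6217 = 4338275.0505/39284.6217 = 110.4319.

110.4319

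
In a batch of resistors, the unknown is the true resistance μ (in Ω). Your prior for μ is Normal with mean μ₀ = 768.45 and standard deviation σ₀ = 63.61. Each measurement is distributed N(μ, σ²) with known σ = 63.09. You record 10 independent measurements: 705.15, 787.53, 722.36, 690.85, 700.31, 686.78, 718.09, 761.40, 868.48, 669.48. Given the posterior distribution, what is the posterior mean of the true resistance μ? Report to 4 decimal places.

For Normal data with known variance σ², a Normal(μ₀, σ₀²) prior on μ is conjugate. Posterior precision = 1/σ₀² + n/σ²; posterior mean is the precision-weighted average of μ₀ and x̄.
Σxᵢ = 705.15 + 787.53 + 722.36 + 690.85 + 700.31 + 686.78 + 718.09 + 761.40 + 868.48 + 669.48 = 7310.43, so n·x̄ = 7310.43.
σ₀² = 63.61² = 4046.2321, σ² = 63.09² = 3980.3481; σ² + n·σ₀² = 3980.3481 + 10·4046.2321 = 44442.6691.
Posterior mean = (μ₀/σ₀² + n·x̄/σ²)/(1/σ₀² + n/σ²) = (σ²·μ₀ + σ₀²·n·x̄)/(σ² + n·σ₀²) = (3980.3481·768.45 + 4046.2321·7310.43)/44442.6691 = 32638395.028248/44442.6691 = 734.3932.

734.3932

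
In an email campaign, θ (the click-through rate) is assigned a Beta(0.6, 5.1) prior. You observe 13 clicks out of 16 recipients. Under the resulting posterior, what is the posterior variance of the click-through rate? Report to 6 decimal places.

0.010306

The Beta prior is conjugate to a Binomial/Bernoulli likelihood; the update adds successes to α and failures to β.
Posterior: Beta(α+k, β+n−k) = Beta(0.6+13, 5.1+3) = Beta(13.6, 8.1).
Var = αβ/((α+β)²(α+β+1)) = 13.6·8.1/(21.7²·22.7) = 0.010306.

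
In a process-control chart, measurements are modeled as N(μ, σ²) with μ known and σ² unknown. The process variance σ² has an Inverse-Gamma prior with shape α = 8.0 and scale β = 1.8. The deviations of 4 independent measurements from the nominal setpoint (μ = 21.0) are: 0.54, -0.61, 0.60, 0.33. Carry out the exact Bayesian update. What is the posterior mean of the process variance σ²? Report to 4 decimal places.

0.2629

With known mean μ and an Inverse-Gamma(α, β) prior on σ², the Normal likelihood is conjugate: posterior is Inv-Gamma(α + n/2, β + Σ(xᵢ−μ)²/2).
Σ(xᵢ−μ)² = (0.54)² + (-0.61)² + (0.60)² + (0.33)² = 1.1326.
Posterior: Inv-Gamma(8.0 + 4/2, 1.8 + 1.1326/2) = Inv-Gamma(10.00, 2.36630).
E[σ²|data] = β/(α−1) = 2.36630/9.00 = 0.2629.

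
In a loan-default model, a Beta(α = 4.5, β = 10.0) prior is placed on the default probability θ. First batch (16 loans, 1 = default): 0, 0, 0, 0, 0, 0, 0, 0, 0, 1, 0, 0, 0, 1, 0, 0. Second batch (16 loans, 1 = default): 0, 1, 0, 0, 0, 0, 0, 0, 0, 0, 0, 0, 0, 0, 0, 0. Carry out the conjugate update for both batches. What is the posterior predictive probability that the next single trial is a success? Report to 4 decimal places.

0.1613

The Beta prior is conjugate to a Binomial/Bernoulli likelihood; the update adds successes to α and failures to β.
After batch 1: Beta(4.5+2, 10.0+14) = Beta(6.5, 24.0).
After batch 2: Beta(6.5+1, 24.0+15) = Beta(7.5, 39.0).
For a single future Bernoulli trial, P(success | data) = α/(α+β) = 0.1613.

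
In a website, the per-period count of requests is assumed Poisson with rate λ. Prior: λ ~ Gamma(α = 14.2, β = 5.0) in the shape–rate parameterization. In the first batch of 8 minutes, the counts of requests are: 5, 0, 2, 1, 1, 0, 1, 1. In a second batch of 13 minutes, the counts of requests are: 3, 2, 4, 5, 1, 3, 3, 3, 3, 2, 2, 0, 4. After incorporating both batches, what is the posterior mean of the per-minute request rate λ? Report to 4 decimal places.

With a Gamma(shape α, rate β) prior, the Poisson likelihood is conjugate: the posterior is Gamma(α + ΣXᵢ, β + n).
Batch 1: sum of counts S = 11 over n = 8 minutes.
After batch 1: Gamma(α+S, β+n) = Gamma(14.2+11, 5.0+8) = Gamma(25.2, 13.0).
Batch 2: sum of counts S = 35 over n = 13 minutes.
After batch 2: Gamma(α+S, β+n) = Gamma(25.2+35, 13.0+13) = Gamma(60.2, 26.0).
Posterior mean = α/β = 60.2/26.0 = 2.3154.

2.3154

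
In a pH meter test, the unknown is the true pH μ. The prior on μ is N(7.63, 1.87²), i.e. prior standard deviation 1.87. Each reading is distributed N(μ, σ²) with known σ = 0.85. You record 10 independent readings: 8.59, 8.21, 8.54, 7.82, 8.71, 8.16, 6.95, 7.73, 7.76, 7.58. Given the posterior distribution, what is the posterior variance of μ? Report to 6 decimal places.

For Normal data with known variance σ², a Normal(μ₀, σ₀²) prior on μ is conjugate. Posterior precision = 1/σ₀² + n/σ²; posterior mean is the precision-weighted average of μ₀ and x̄.
σ₀² = 1.87² = 3.4969, σ² = 0.85² = 0.7225; σ² + n·σ₀² = 0.7225 + 10·3.4969 = 35.6915.
Posterior precision = 1/σ₀² + n/σ² = 1/3.4969 + 10/0.7225 = (σ² + n·σ₀²)/(σ₀²σ²) = 35.6915/(3.4969·0.7225); posterior variance σₙ² = σ₀²σ²/(σ² + n·σ₀²) = 3.4969·0.7225/35.6915 = 0.070787.

0.070787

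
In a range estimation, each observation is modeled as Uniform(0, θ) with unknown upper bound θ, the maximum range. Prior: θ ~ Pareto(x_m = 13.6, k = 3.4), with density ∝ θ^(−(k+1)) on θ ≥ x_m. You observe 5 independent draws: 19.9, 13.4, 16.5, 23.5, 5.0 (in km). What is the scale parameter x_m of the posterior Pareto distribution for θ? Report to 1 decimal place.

23.5

A Pareto(scale x_m, shape k) prior on the upper bound θ of Uniform(0, θ) is conjugate: posterior is Pareto(max(x_m, max xᵢ), k + n).
Sample maximum = 23.5; prior scale x_m = 13.6 → posterior scale = max = 23.5.
Posterior shape = 3.4 + 5 = 8.4.
Posterior scale x_m = 23.5.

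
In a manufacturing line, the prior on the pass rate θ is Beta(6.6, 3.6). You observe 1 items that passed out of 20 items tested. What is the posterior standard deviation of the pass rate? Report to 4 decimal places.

0.0777

The Beta prior is conjugate to a Binomial/Bernoulli likelihood; the update adds successes to α and failures to β.
Posterior: Beta(α+k, β+n−k) = Beta(6.6+1, 3.6+19) = Beta(7.6, 22.6).
Var = αβ/((α+β)²(α+β+1)) = 7.6·22.6/(30.2²·31.2) = 0.00603606; SD = √0.00603606 = 0.0777.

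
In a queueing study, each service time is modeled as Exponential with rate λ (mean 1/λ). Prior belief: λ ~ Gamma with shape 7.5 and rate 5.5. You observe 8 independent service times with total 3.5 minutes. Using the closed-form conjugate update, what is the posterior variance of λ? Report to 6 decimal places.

0.191358

With a Gamma(shape α, rate β) prior on the exponential rate λ, the posterior after n observations with total T = Σxᵢ is Gamma(α+n, β+T).
Posterior: Gamma(7.5+8, 5.5+3.5) = Gamma(15.5, 9.0).
Var = α/β² = 0.191358.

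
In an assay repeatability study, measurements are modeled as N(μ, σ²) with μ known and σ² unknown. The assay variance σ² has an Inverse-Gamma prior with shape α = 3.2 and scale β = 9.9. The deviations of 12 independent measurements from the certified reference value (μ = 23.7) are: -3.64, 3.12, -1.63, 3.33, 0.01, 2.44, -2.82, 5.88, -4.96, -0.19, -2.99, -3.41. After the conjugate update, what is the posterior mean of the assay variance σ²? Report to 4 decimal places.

With known mean μ and an Inverse-Gamma(α, β) prior on σ², the Normal likelihood is conjugate: posterior is Inv-Gamma(α + n/2, β + Σ(xᵢ−μ)²/2).
Σ(xᵢ−μ)² = (-3.64)² + (3.12)² + (-1.63)² + (3.33)² + (0.01)² + (2.44)² + (-2.82)² + (5.88)² + (-4.96)² + (-0.19)² + (-2.99)² + (-3.41)² = 130.4162.
Posterior: Inv-Gamma(3.2 + 12/2, 9.9 + 130.4162/2) = Inv-Gamma(9.20, 75.10810).
E[σ²|data] = β/(α−1) = 75.10810/8.20 = 9.1595.

9.1595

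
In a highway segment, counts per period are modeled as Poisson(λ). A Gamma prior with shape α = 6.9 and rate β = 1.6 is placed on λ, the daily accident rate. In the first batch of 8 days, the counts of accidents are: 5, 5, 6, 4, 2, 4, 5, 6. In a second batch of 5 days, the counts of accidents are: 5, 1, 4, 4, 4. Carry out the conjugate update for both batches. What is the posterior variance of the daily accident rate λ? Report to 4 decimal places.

0.2904

With a Gamma(shape α, rate β) prior, the Poisson likelihood is conjugate: the posterior is Gamma(α + ΣXᵢ, β + n).
Batch 1: sum of counts S = 37 over n = 8 days.
After batch 1: Gamma(α+S, β+n) = Gamma(6.9+37, 1.6+8) = Gamma(43.9, 9.6).
Batch 2: sum of counts S = 18 over n = 5 days.
After batch 2: Gamma(α+S, β+n) = Gamma(43.9+18, 9.6+5) = Gamma(61.9, 14.6).
Var = α/β² = 61.9/14.6² = 0.2904.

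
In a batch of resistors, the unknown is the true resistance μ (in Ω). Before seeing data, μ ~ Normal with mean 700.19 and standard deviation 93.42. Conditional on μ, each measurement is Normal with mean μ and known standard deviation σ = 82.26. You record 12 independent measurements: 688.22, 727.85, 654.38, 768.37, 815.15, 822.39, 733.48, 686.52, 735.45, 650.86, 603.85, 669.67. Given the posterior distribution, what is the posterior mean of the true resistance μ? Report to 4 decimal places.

For Normal data with known variance σ², a Normal(μ₀, σ₀²) prior on μ is conjugate. Posterior precision = 1/σ₀² + n/σ²; posterior mean is the precision-weighted average of μ₀ and x̄.
Σxᵢ = 688.22 + 727.85 + 654.38 + 768.37 + 815.15 + 822.39 + 733.48 + 686.52 + 735.45 + 650.86 + 603.85 + 669.67 = 8556.19, so n·x̄ = 8556.19.
σ₀² = 93.42² = 8727.2964, σ² = 82.26² = 6766.7076; σ² + n·σ₀² = 6766.7076 + 12·8727.2964 = 111494.2644.
Posterior mean = (μ₀/σ₀² + n·x̄/σ²)/(1/σ₀² + n/σ²) = (σ²·μ₀ + σ₀²·n·x̄)/(σ² + n·σ₀²) = (6766.7076·700.19 + 8727.2964·8556.19)/111494.2644 = 79410387.17916/111494.2644 = 712.2374.

712.2374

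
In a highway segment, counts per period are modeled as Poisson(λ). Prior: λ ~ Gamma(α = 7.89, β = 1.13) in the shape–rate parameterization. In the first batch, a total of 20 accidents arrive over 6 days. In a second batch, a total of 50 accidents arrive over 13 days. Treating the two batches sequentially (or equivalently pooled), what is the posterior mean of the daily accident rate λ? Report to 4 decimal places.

3.8693

With a Gamma(shape α, rate β) prior, the Poisson likelihood is conjugate: the posterior is Gamma(α + ΣXᵢ, β + n).
After batch 1: Gamma(α+S, β+n) = Gamma(7.89+20, 1.13+6) = Gamma(27.89, 7.13).
After batch 2: Gamma(α+S, β+n) = Gamma(27.89+50, 7.13+13) = Gamma(77.89, 20.13).
Posterior mean = α/β = 77.89/20.13 = 3.8693.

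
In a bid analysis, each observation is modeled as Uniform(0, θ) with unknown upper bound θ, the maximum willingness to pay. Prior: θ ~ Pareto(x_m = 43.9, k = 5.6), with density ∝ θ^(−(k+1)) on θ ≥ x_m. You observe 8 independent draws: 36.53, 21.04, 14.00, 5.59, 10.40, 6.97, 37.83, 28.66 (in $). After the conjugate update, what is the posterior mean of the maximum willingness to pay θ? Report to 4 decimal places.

47.3841

A Pareto(scale x_m, shape k) prior on the upper bound θ of Uniform(0, θ) is conjugate: posterior is Pareto(max(x_m, max xᵢ), k + n).
Sample maximum = 37.83; prior scale x_m = 43.9 → posterior scale = max = 43.90.
Posterior shape = 5.6 + 8 = 13.6.
E[θ|data] = k·x_m/(k−1) = 13.6·43.90/12.6 = 47.3841.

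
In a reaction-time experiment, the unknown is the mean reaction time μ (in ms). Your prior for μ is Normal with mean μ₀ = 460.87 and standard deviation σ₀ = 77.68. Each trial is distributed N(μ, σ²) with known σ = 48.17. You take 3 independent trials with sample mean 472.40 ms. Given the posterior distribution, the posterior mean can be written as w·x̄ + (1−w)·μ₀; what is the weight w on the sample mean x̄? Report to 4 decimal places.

For Normal data with known variance σ², a Normal(μ₀, σ₀²) prior on μ is conjugate. Posterior precision = 1/σ₀² + n/σ²; posterior mean is the precision-weighted average of μ₀ and x̄.
σ₀² = 77.68² = 6034.1824, σ² = 48.17² = 2320.3489. Prior precision 1/σ₀² = 1/6034.1824; data precision n/σ² = 3/2320.3489.
w = (n/σ²)/(1/σ₀² + n/σ²) = n·σ₀²/(σ² + n·σ₀²) = 3·6034.1824/(2320.3489 + 3·6034.1824) = 18102.5472/20422.8961 = 0.8864.

0.8864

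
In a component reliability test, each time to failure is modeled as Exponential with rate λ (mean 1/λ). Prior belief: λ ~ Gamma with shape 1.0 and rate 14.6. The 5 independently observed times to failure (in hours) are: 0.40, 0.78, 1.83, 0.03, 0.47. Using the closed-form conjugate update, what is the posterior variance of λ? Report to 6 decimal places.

With a Gamma(shape α, rate β) prior on the exponential rate λ, the posterior after n observations with total T = Σxᵢ is Gamma(α+n, β+T).
Sum of observations T = 3.51 hours; n = 5.
Posterior: Gamma(1.0+5, 14.6+3.51) = Gamma(6.0, 18.11).
Var = α/β² = 0.018294.

0.018294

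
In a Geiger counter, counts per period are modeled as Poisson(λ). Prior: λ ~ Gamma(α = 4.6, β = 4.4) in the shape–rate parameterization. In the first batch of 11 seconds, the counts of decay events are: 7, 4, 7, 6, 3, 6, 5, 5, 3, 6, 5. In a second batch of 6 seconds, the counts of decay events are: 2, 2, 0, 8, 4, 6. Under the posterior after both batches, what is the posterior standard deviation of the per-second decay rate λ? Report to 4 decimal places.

0.4273

With a Gamma(shape α, rate β) prior, the Poisson likelihood is conjugate: the posterior is Gamma(α + ΣXᵢ, β + n).
Batch 1: sum of counts S = 57 over n = 11 seconds.
After batch 1: Gamma(α+S, β+n) = Gamma(4.6+57, 4.4+11) = Gamma(61.6, 15.4).
Batch 2: sum of counts S = 22 over n = 6 seconds.
After batch 2: Gamma(α+S, β+n) = Gamma(61.6+22, 15.4+6) = Gamma(83.6, 21.4).
SD = √α/β = √83.6/21.4 = 0.4273.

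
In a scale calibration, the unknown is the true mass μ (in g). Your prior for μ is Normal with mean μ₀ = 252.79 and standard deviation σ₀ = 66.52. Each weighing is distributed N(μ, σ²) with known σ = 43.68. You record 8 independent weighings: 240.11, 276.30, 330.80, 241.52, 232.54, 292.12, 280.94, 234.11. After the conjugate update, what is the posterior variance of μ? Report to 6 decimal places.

For Normal data with known variance σ², a Normal(μ₀, σ₀²) prior on μ is conjugate. Posterior precision = 1/σ₀² + n/σ²; posterior mean is the precision-weighted average of μ₀ and x̄.
σ₀² = 66.52² = 4424.9104, σ² = 43.68² = 1907.9424; σ² + n·σ₀² = 1907.9424 + 8·4424.9104 = 37307.2256.
Posterior precision = 1/σ₀² + n/σ² = 1/4424.9104 + 8/1907.9424 = (σ² + n·σ₀²)/(σ₀²σ²) = 37307.2256/(4424.9104·1907.9424); posterior variance σₙ² = σ₀²σ²/(σ² + n·σ₀²) = 4424.9104·1907.9424/37307.2256 = 226.295953.

226.295953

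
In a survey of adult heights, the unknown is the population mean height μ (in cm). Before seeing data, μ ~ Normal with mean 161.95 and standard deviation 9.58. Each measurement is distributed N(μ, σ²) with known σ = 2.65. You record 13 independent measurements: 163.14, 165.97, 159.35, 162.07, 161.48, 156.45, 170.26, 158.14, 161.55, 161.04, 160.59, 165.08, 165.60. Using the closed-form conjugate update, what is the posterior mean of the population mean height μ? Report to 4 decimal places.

For Normal data with known variance σ², a Normal(μ₀, σ₀²) prior on μ is conjugate. Posterior precision = 1/σ₀² + n/σ²; posterior mean is the precision-weighted average of μ₀ and x̄.
Σxᵢ = 163.14 + 165.97 + 159.35 + 162.07 + 161.48 + 156.45 + 170.26 + 158.14 + 161.55 + 161.04 + 160.59 + 165.08 + 165.60 = 2110.72, so n·x̄ = 2110.72.
σ₀² = 9.58² = 91.7764, σ² = 2.65² = 7.0225; σ² + n·σ₀² = 7.0225 + 13·91.7764 = 1200.1157.
Posterior mean = (μ₀/σ₀² + n·x̄/σ²)/(1/σ₀² + n/σ²) = (σ²·μ₀ + σ₀²·n·x̄)/(σ² + n·σ₀²) = (7.0225·161.95 + 91.7764·2110.72)/1200.1157 = 194851.576883/1200.1157 = 162.3607.

162.3607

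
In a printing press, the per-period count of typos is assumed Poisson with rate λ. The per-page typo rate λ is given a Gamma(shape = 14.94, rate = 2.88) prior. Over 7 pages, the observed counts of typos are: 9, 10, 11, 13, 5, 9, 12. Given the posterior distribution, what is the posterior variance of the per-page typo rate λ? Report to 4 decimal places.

With a Gamma(shape α, rate β) prior, the Poisson likelihood is conjugate: the posterior is Gamma(α + ΣXᵢ, β + n).
Sum of counts S = 69 over n = 7 pages.
Posterior: Gamma(α+S, β+n) = Gamma(14.94+69, 2.88+7) = Gamma(83.94, 9.88).
Var = α/β² = 83.94/9.88² = 0.8599.

0.8599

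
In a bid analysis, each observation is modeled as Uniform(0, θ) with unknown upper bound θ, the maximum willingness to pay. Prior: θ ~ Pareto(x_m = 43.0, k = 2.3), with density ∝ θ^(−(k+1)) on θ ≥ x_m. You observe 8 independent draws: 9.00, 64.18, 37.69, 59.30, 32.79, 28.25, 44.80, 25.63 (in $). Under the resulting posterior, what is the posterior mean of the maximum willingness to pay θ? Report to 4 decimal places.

A Pareto(scale x_m, shape k) prior on the upper bound θ of Uniform(0, θ) is conjugate: posterior is Pareto(max(x_m, max xᵢ), k + n).
Sample maximum = 64.18; prior scale x_m = 43.0 → posterior scale = max = 64.18.
Posterior shape = 2.3 + 8 = 10.3.
E[θ|data] = k·x_m/(k−1) = 10.3·64.18/9.3 = 71.0811.

71.0811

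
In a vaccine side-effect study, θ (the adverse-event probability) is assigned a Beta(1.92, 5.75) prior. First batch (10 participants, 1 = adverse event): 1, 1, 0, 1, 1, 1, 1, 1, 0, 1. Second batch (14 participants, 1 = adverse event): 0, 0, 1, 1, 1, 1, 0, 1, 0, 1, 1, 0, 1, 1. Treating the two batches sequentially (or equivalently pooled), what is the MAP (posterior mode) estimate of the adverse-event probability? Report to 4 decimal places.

0.6040

The Beta prior is conjugate to a Binomial/Bernoulli likelihood; the update adds successes to α and failures to β.
After batch 1: Beta(1.92+8, 5.75+2) = Beta(9.92, 7.75).
After batch 2: Beta(9.92+9, 7.75+5) = Beta(18.92, 12.75).
Mode of Beta(a,b) for a,b>1 is (a−1)/(a+b−2) = 17.92/29.67 = 0.6040.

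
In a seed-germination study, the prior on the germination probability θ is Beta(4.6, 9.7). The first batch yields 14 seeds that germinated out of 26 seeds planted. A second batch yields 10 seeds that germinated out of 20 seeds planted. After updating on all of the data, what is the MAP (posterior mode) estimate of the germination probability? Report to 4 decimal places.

0.4734

The Beta prior is conjugate to a Binomial/Bernoulli likelihood; the update adds successes to α and failures to β.
After batch 1: Beta(4.6+14, 9.7+12) = Beta(18.6, 21.7).
After batch 2: Beta(18.6+10, 21.7+10) = Beta(28.6, 31.7).
Mode of Beta(a,b) for a,b>1 is (a−1)/(a+b−2) = 27.6/58.3 = 0.4734.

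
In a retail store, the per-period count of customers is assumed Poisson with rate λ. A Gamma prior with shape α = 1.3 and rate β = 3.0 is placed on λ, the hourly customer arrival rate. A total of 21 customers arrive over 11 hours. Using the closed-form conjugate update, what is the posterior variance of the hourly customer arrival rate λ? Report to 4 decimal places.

With a Gamma(shape α, rate β) prior, the Poisson likelihood is conjugate: the posterior is Gamma(α + ΣXᵢ, β + n).
Posterior: Gamma(α+S, β+n) = Gamma(1.3+21, 3.0+11) = Gamma(22.3, 14.0).
Var = α/β² = 22.3/14.0² = 0.1138.

0.1138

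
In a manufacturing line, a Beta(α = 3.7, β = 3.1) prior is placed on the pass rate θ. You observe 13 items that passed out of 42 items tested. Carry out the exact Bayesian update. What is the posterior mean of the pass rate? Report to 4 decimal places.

The Beta prior is conjugate to a Binomial/Bernoulli likelihood; the update adds successes to α and failures to β.
Posterior: Beta(α+k, β+n−k) = Beta(3.7+13, 3.1+29) = Beta(16.7, 32.1).
Posterior mean = α/(α+β) = 16.7/48.8 = 0.3422.

0.3422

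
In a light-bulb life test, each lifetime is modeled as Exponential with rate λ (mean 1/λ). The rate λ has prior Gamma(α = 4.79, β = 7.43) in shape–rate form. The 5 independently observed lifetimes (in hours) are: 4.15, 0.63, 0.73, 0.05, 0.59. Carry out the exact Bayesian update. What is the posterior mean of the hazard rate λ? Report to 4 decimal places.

With a Gamma(shape α, rate β) prior on the exponential rate λ, the posterior after n observations with total T = Σxᵢ is Gamma(α+n, β+T).
Sum of observations T = 6.15 hours; n = 5.
Posterior: Gamma(4.79+5, 7.43+6.15) = Gamma(9.79, 13.58).
Posterior mean of λ = α/β = 9.79/13.58 = 0.7209.

0.7209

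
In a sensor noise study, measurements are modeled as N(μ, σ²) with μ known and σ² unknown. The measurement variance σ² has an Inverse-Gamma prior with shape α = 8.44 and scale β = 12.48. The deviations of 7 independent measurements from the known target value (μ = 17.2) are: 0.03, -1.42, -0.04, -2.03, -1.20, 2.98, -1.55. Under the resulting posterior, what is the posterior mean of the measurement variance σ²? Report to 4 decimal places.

2.0029

With known mean μ and an Inverse-Gamma(α, β) prior on σ², the Normal likelihood is conjugate: posterior is Inv-Gamma(α + n/2, β + Σ(xᵢ−μ)²/2).
Σ(xᵢ−μ)² = (0.03)² + (-1.42)² + (-0.04)² + (-2.03)² + (-1.20)² + (2.98)² + (-1.55)² = 18.8627.
Posterior: Inv-Gamma(8.44 + 7/2, 12.48 + 18.8627/2) = Inv-Gamma(11.94, 21.91135).
E[σ²|data] = β/(α−1) = 21.91135/10.94 = 2.0029.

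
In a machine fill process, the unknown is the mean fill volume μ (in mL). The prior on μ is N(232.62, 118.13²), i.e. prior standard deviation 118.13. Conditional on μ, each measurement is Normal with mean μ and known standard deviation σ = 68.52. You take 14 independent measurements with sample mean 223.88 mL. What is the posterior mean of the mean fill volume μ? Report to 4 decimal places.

224.0851

For Normal data with known variance σ², a Normal(μ₀, σ₀²) prior on μ is conjugate. Posterior precision = 1/σ₀² + n/σ²; posterior mean is the precision-weighted average of μ₀ and x̄.
n·x̄ = 14·223.88 = 3134.32.
σ₀² = 118.13² = 13954.6969, σ² = 68.52² = 4694.9904; σ² + n·σ₀² = 4694.9904 + 14·13954.6969 = 200060.747.
Posterior mean = (μ₀/σ₀² + n·x̄/σ²)/(1/σ₀² + n/σ²) = (σ²·μ₀ + σ₀²·n·x̄)/(σ² + n·σ₀²) = (4694.9904·232.62 + 13954.6969·3134.32)/200060.747 = 44830634.254456/200060.747 = 224.0851.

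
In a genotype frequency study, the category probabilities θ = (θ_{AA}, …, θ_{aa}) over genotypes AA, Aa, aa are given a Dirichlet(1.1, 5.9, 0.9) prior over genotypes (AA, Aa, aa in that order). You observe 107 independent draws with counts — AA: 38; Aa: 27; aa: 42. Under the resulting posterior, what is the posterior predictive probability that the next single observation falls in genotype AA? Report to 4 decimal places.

0.3403

The Dirichlet prior is conjugate to the Multinomial likelihood: each posterior αⱼ = prior αⱼ + observed count nⱼ.
Posterior concentration: (39.1, 32.9, 42.9), total = 114.9.
P(next = AA | data) = α_{AA}/Σα = 0.3403.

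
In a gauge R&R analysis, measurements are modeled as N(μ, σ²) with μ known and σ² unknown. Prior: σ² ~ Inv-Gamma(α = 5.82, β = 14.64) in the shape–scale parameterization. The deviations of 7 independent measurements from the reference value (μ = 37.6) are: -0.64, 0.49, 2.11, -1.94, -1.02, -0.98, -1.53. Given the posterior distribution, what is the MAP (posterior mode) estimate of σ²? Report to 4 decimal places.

With known mean μ and an Inverse-Gamma(α, β) prior on σ², the Normal likelihood is conjugate: posterior is Inv-Gamma(α + n/2, β + Σ(xᵢ−μ)²/2).
Σ(xᵢ−μ)² = (-0.64)² + (0.49)² + (2.11)² + (-1.94)² + (-1.02)² + (-0.98)² + (-1.53)² = 13.2071.
Posterior: Inv-Gamma(5.82 + 7/2, 14.64 + 13.2071/2) = Inv-Gamma(9.32, 21.24355).
Mode = β/(α+1) = 21.24355/10.32 = 2.0585.

2.0585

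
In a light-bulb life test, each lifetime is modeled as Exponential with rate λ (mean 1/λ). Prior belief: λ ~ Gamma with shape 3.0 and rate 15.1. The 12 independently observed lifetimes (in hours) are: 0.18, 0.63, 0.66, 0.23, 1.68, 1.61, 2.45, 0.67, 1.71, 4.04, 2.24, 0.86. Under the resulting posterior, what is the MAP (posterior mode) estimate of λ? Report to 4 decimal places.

0.4367

With a Gamma(shape α, rate β) prior on the exponential rate λ, the posterior after n observations with total T = Σxᵢ is Gamma(α+n, β+T).
Sum of observations T = 16.96 hours; n = 12.
Posterior: Gamma(3.0+12, 15.1+16.96) = Gamma(15.0, 32.06).
Mode = (α−1)/β = 0.4367.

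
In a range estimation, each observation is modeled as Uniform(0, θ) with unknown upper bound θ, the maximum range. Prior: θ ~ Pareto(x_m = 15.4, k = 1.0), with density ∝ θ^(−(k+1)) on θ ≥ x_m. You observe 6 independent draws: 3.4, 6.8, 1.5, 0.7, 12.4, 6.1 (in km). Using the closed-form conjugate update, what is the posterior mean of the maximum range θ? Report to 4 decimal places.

17.9667

A Pareto(scale x_m, shape k) prior on the upper bound θ of Uniform(0, θ) is conjugate: posterior is Pareto(max(x_m, max xᵢ), k + n).
Sample maximum = 12.4; prior scale x_m = 15.4 → posterior scale = max = 15.4.
Posterior shape = 1.0 + 6 = 7.0.
E[θ|data] = k·x_m/(k−1) = 7.0·15.4/6.0 = 17.9667.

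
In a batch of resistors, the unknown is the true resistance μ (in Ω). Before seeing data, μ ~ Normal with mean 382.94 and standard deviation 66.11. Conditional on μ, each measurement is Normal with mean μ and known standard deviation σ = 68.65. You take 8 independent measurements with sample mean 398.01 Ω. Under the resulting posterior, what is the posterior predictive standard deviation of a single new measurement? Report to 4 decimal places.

72.3322

For Normal data with known variance σ², a Normal(μ₀, σ₀²) prior on μ is conjugate. Posterior precision = 1/σ₀² + n/σ²; posterior mean is the precision-weighted average of μ₀ and x̄.
σ₀² = 66.11² = 4370.5321, σ² = 68.65² = 4712.8225; σ² + n·σ₀² = 4712.8225 + 8·4370.5321 = 39677.0793.
Posterior precision = 1/σ₀² + n/σ² = 1/4370.5321 + 8/4712.8225 = (σ² + n·σ₀²)/(σ₀²σ²) = 39677.0793/(4370.5321·4712.8225); posterior variance σₙ² = σ₀²σ²/(σ² + n·σ₀²) = 4370.5321·4712.8225/39677.0793 = 519.129492.
Predictive variance for one new observation = σₙ² + σ² = 4370.5321·4712.8225/39677.0793 + 4712.8225 = σ²·(σ₀² + 39677.0793)/39677.0793 = 4712.8225·44047.6114/39677.0793 = 5231.951992; SD = √(4712.8225·44047.6114/39677.0793) = 72.3322.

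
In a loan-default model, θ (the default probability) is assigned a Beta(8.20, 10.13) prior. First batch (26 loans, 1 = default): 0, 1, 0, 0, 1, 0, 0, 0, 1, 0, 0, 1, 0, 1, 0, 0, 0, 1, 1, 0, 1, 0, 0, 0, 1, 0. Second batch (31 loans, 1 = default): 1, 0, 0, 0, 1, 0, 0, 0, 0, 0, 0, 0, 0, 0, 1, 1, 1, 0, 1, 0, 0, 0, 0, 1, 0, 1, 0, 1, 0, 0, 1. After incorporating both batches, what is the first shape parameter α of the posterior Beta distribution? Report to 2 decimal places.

The Beta prior is conjugate to a Binomial/Bernoulli likelihood; the update adds successes to α and failures to β.
After batch 1: Beta(8.20+9, 10.13+17) = Beta(17.20, 27.13).
After batch 2: Beta(17.20+10, 27.13+21) = Beta(27.20, 48.13).
Posterior α = 27.20.

27.20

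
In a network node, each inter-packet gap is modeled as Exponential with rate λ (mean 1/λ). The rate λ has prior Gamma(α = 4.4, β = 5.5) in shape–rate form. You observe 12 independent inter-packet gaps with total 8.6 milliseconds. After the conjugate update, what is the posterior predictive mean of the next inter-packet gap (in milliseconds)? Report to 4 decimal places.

With a Gamma(shape α, rate β) prior on the exponential rate λ, the posterior after n observations with total T = Σxᵢ is Gamma(α+n, β+T).
Posterior: Gamma(4.4+12, 5.5+8.6) = Gamma(16.4, 14.1).
The predictive distribution for the next observation is Lomax; its mean is β/(α−1) = 14.1/15.4 = 0.9156.

0.9156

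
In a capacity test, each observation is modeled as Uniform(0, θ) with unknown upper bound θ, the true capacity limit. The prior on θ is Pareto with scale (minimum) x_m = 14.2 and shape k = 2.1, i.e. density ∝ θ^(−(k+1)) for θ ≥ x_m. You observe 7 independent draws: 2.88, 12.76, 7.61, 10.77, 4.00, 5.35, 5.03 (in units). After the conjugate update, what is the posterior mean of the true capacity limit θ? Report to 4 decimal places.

A Pareto(scale x_m, shape k) prior on the upper bound θ of Uniform(0, θ) is conjugate: posterior is Pareto(max(x_m, max xᵢ), k + n).
Sample maximum = 12.76; prior scale x_m = 14.2 → posterior scale = max = 14.20.
Posterior shape = 2.1 + 7 = 9.1.
E[θ|data] = k·x_m/(k−1) = 9.1·14.20/8.1 = 15.9531.

15.9531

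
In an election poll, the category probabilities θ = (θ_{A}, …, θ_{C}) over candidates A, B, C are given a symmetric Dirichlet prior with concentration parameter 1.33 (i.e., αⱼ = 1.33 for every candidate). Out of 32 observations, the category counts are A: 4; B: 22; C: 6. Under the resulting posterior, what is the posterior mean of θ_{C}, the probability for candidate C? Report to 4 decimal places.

0.2037

The Dirichlet prior is conjugate to the Multinomial likelihood: each posterior αⱼ = prior αⱼ + observed count nⱼ.
Posterior concentration: (5.33, 23.33, 7.33), total = 35.99.
E[θ_{C}|data] = α_{C}/Σα = 7.33/35.99 = 0.2037.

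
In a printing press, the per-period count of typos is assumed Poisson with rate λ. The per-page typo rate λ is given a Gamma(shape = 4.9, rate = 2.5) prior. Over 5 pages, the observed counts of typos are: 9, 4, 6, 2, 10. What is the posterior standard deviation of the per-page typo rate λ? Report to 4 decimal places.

With a Gamma(shape α, rate β) prior, the Poisson likelihood is conjugate: the posterior is Gamma(α + ΣXᵢ, β + n).
Sum of counts S = 31 over n = 5 pages.
Posterior: Gamma(α+S, β+n) = Gamma(4.9+31, 2.5+5) = Gamma(35.9, 7.5).
SD = √α/β = √35.9/7.5 = 0.7989.

0.7989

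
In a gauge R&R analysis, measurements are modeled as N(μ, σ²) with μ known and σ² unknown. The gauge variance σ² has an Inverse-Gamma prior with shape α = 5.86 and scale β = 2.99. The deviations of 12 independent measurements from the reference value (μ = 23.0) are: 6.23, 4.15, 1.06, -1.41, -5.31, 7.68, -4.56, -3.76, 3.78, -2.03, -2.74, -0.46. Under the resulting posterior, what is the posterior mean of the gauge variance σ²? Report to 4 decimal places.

9.8234

With known mean μ and an Inverse-Gamma(α, β) prior on σ², the Normal likelihood is conjugate: posterior is Inv-Gamma(α + n/2, β + Σ(xᵢ−μ)²/2).
Σ(xᵢ−μ)² = (6.23)² + (4.15)² + (1.06)² + (-1.41)² + (-5.31)² + (7.68)² + (-4.56)² + (-3.76)² + (3.78)² + (-2.03)² + (-2.74)² + (-0.46)² = 207.3853.
Posterior: Inv-Gamma(5.86 + 12/2, 2.99 + 207.3853/2) = Inv-Gamma(11.86, 106.68265).
E[σ²|data] = β/(α−1) = 106.68265/10.86 = 9.8234.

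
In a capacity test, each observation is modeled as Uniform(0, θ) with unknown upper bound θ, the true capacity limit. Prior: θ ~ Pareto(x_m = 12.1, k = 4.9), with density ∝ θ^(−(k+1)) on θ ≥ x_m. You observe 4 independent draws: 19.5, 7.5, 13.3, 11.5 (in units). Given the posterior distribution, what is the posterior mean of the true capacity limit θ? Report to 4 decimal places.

A Pareto(scale x_m, shape k) prior on the upper bound θ of Uniform(0, θ) is conjugate: posterior is Pareto(max(x_m, max xᵢ), k + n).
Sample maximum = 19.5; prior scale x_m = 12.1 → posterior scale = max = 19.5.
Posterior shape = 4.9 + 4 = 8.9.
E[θ|data] = k·x_m/(k−1) = 8.9·19.5/7.9 = 21.9684.

21.9684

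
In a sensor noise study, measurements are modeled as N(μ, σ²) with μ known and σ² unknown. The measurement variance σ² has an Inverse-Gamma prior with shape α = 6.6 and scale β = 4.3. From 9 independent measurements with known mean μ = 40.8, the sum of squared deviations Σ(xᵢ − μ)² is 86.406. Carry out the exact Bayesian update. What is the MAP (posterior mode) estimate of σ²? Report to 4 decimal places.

With known mean μ and an Inverse-Gamma(α, β) prior on σ², the Normal likelihood is conjugate: posterior is Inv-Gamma(α + n/2, β + Σ(xᵢ−μ)²/2).
Posterior: Inv-Gamma(6.6 + 9/2, 4.3 + 86.406/2) = Inv-Gamma(11.10, 47.5030).
Mode = β/(α+1) = 47.5030/12.10 = 3.9259.

3.9259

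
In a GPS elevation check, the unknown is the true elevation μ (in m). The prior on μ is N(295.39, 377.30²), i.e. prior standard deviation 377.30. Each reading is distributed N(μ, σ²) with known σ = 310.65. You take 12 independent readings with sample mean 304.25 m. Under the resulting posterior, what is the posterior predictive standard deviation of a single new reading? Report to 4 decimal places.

For Normal data with known variance σ², a Normal(μ₀, σ₀²) prior on μ is conjugate. Posterior precision = 1/σ₀² + n/σ²; posterior mean is the precision-weighted average of μ₀ and x̄.
σ₀² = 377.30² = 142355.29, σ² = 310.65² = 96503.4225; σ² + n·σ₀² = 96503.4225 + 12·142355.29 = 1804766.9025.
Posterior precision = 1/σ₀² + n/σ² = 1/142355.29 + 12/96503.4225 = (σ² + n·σ₀²)/(σ₀²σ²) = 1804766.9025/(142355.29·96503.4225); posterior variance σₙ² = σ₀²σ²/(σ² + n·σ₀²) = 142355.29·96503.4225/1804766.9025 = 7611.937407.
Predictive variance for one new observation = σₙ² + σ² = 142355.29·96503.4225/1804766.9025 + 96503.4225 = σ²·(σ₀² + 1804766.9025)/1804766.9025 = 96503.4225·1947122.1925/1804766.9025 = 104115.359907; SD = √(96503.4225·1947122.1925/1804766.9025) = 322.6691.

322.6691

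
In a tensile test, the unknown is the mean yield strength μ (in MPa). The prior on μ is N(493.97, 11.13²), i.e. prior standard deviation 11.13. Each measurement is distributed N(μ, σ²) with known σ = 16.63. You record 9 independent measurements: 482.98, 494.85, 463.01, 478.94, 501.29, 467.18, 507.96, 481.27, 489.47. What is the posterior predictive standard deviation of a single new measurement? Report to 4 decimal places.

17.3545

For Normal data with known variance σ², a Normal(μ₀, σ₀²) prior on μ is conjugate. Posterior precision = 1/σ₀² + n/σ²; posterior mean is the precision-weighted average of μ₀ and x̄.
σ₀² = 11.13² = 123.8769, σ² = 16.63² = 276.5569; σ² + n·σ₀² = 276.5569 + 9·123.8769 = 1391.449.
Posterior precision = 1/σ₀² + n/σ² = 1/123.8769 + 9/276.5569 = (σ² + n·σ₀²)/(σ₀²σ²) = 1391.449/(123.8769·276.5569); posterior variance σₙ² = σ₀²σ²/(σ² + n·σ₀²) = 123.8769·276.5569/1391.449 = 24.621105.
Predictive variance for one new observation = σₙ² + σ² = 123.8769·276.5569/1391.449 + 276.5569 = σ²·(σ₀² + 1391.449)/1391.449 = 276.5569·1515.3259/1391.449 = 301.178005; SD = √(276.5569·1515.3259/1391.449) = 17.3545.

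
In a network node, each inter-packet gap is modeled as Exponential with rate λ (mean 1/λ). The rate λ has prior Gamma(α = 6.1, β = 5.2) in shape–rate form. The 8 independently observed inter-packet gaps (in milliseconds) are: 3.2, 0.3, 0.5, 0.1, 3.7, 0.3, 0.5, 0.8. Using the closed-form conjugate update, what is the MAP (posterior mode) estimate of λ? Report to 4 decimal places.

0.8973

With a Gamma(shape α, rate β) prior on the exponential rate λ, the posterior after n observations with total T = Σxᵢ is Gamma(α+n, β+T).
Sum of observations T = 9.4 milliseconds; n = 8.
Posterior: Gamma(6.1+8, 5.2+9.4) = Gamma(14.1, 14.6).
Mode = (α−1)/β = 0.8973.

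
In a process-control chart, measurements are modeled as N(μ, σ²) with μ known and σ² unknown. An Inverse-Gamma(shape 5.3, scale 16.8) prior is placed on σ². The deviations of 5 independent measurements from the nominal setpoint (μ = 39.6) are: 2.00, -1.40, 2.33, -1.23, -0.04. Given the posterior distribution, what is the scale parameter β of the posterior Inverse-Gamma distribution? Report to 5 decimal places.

With known mean μ and an Inverse-Gamma(α, β) prior on σ², the Normal likelihood is conjugate: posterior is Inv-Gamma(α + n/2, β + Σ(xᵢ−μ)²/2).
Σ(xᵢ−μ)² = (2.00)² + (-1.40)² + (2.33)² + (-1.23)² + (-0.04)² = 12.9034.
Posterior: Inv-Gamma(5.3 + 5/2, 16.8 + 12.9034/2) = Inv-Gamma(7.80, 23.25170).
Posterior β = 23.25170.

23.25170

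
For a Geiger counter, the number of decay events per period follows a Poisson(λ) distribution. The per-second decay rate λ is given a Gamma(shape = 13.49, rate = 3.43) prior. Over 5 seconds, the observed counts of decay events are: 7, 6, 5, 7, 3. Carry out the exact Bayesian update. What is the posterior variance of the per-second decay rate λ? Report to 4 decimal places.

0.5838

With a Gamma(shape α, rate β) prior, the Poisson likelihood is conjugate: the posterior is Gamma(α + ΣXᵢ, β + n).
Sum of counts S = 28 over n = 5 seconds.
Posterior: Gamma(α+S, β+n) = Gamma(13.49+28, 3.43+5) = Gamma(41.49, 8.43).
Var = α/β² = 41.49/8.43² = 0.5838.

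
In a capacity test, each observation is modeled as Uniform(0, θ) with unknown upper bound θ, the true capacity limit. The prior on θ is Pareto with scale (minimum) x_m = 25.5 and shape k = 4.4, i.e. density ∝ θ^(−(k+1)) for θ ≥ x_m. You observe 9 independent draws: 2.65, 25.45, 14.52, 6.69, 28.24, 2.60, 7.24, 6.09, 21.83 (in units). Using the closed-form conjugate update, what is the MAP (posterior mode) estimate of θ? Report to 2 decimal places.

A Pareto(scale x_m, shape k) prior on the upper bound θ of Uniform(0, θ) is conjugate: posterior is Pareto(max(x_m, max xᵢ), k + n).
Sample maximum = 28.24; prior scale x_m = 25.5 → posterior scale = max = 28.24.
Posterior shape = 4.4 + 9 = 13.4.
The Pareto density is decreasing on [x_m, ∞), so the mode is x_m = 28.24.

28.24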